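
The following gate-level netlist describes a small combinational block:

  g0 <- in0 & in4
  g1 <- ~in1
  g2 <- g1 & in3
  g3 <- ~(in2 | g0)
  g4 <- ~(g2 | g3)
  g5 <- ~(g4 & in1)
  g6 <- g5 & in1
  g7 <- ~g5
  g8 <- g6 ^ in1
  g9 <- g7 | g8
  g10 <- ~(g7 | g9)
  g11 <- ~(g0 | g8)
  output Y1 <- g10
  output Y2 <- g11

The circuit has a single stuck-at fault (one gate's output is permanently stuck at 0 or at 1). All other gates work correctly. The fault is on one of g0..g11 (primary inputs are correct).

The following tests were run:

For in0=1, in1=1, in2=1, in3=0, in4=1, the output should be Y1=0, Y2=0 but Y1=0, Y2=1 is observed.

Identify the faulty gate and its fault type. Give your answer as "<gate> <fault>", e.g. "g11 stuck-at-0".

g11 stuck-at-1

Fault-free values for test 1 (in0=1, in1=1, in2=1, in3=0, in4=1): g0=1, g1=0, g2=0, g3=0, g4=1, g5=0, g6=0, g7=1, g8=1, g9=1, g10=0, g11=0, giving Y1=0, Y2=0. Observed Y1=0, Y2=1.
Test 1: faults giving observed Y1=0, Y2=1 are {g11 stuck-at-1}.
Only g11 stuck-at-1 is consistent with every test.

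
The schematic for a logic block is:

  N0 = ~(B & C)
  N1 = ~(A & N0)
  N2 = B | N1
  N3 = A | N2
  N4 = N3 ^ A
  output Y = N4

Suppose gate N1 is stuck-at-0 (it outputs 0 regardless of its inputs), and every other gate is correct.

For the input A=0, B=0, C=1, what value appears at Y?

0

Propagate with N1 forced: N0=1, N1=0 [stuck-at-0], N2=0, N3=0, N4=0.
So Y = 0. (Without the fault it would be 1.)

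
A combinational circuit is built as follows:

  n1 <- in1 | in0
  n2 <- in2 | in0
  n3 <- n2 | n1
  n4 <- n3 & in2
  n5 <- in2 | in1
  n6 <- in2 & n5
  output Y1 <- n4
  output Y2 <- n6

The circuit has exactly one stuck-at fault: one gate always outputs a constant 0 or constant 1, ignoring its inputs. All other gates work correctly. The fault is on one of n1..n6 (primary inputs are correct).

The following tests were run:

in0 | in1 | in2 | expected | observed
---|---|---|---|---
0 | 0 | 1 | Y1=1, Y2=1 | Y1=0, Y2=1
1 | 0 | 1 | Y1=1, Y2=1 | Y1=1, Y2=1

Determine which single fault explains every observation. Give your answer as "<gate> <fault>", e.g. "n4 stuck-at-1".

Fault-free values for test 1 (in0=0, in1=0, in2=1): n1=0, n2=1, n3=1, n4=1, n5=1, n6=1, giving Y1=1, Y2=1. Observed Y1=0, Y2=1.
Test 1: faults giving observed Y1=0, Y2=1 are {n2 stuck-at-0, n3 stuck-at-0, n4 stuck-at-0}.
Test 2 (in0=1, in1=0, in2=1): fault-free n1=1, n2=1, n3=1, n4=1, n5=1, n6=1 → Y1=1, Y2=1; observed Y1=1, Y2=1. Eliminates n3 stuck-at-0, n4 stuck-at-0.
Only n2 stuck-at-0 is consistent with every test.

n2 stuck-at-0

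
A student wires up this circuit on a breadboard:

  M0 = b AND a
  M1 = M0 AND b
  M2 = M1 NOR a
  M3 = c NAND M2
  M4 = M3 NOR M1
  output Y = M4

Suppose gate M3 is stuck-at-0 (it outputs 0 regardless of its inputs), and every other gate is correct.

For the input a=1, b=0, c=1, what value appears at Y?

1

Propagate with M3 forced: M0=0, M1=0, M2=0, M3=0 [stuck-at-0], M4=1.
So Y = 1. (Without the fault it would be 0.)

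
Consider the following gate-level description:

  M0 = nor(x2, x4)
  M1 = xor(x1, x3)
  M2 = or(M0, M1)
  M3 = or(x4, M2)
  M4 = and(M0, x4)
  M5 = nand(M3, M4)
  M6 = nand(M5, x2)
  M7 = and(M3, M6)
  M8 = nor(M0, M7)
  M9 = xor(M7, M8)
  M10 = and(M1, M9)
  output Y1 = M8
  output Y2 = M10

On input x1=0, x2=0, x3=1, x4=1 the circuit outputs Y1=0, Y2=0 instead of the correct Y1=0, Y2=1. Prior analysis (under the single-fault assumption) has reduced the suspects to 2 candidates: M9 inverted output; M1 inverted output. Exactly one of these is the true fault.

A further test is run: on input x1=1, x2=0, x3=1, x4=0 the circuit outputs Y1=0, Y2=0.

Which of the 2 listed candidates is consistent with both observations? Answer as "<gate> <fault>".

M9 inverted output

Evaluate each candidate on input x1=1, x2=0, x3=1, x4=0:
  M9 inverted output: M0=1, M1=0, M2=1, M3=1, M4=0, M5=1, M6=1, M7=1, M8=0, M9=0 [inverted output], M10=0 → Y1=0, Y2=0 — matches
  M1 inverted output: M0=1, M1=1 [inverted output], M2=1, M3=1, M4=0, M5=1, M6=1, M7=1, M8=0, M9=1, M10=1 → Y1=0, Y2=1 — eliminated
Only M9 inverted output reproduces the observed Y1=0, Y2=0.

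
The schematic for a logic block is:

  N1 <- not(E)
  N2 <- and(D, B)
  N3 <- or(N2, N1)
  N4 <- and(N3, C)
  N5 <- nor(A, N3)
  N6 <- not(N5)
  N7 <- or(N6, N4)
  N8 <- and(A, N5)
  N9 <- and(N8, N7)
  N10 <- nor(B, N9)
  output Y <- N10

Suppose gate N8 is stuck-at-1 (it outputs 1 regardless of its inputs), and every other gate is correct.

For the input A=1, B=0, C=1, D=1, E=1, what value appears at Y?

Propagate with N8 forced: N1=0, N2=0, N3=0, N4=0, N5=0, N6=1, N7=1, N8=1 [stuck-at-1], N9=1, N10=0.
So Y = 0. (Without the fault it would be 1.)

0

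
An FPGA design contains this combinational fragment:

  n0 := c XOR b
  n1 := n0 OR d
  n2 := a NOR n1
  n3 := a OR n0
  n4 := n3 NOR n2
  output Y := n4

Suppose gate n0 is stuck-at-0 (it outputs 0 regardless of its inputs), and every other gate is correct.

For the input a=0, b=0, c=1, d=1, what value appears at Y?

1

Propagate with n0 forced: n0=0 [stuck-at-0], n1=1, n2=0, n3=0, n4=1.
So Y = 1. (Without the fault it would be 0.)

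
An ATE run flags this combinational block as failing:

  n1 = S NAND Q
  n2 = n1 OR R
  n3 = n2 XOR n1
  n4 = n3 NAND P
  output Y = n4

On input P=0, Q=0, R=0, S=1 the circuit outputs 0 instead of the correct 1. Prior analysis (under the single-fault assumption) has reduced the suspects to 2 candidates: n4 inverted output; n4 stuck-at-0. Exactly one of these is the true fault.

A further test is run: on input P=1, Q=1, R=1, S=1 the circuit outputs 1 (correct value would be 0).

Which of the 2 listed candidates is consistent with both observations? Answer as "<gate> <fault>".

n4 inverted output

Evaluate each candidate on input P=1, Q=1, R=1, S=1:
  n4 inverted output: n1=0, n2=1, n3=1, n4=1 [inverted output] → 1 — matches
  n4 stuck-at-0: n1=0, n2=1, n3=1, n4=0 [stuck-at-0] → 0 — eliminated
Only n4 inverted output reproduces the observed 1.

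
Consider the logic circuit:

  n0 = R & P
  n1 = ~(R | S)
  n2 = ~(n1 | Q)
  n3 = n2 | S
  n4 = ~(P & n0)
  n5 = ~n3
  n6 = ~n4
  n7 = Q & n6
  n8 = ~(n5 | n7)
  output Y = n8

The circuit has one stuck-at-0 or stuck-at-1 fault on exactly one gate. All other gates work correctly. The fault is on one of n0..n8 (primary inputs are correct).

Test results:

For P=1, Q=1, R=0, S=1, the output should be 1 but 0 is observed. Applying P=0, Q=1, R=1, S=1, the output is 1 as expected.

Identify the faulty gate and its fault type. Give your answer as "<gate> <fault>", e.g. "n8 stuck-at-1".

Fault-free values for test 1 (P=1, Q=1, R=0, S=1): n0=0, n1=0, n2=0, n3=1, n4=1, n5=0, n6=0, n7=0, n8=1, giving Y=1. Observed 0.
Test 1: faults giving observed 0 are {n0 stuck-at-1, n3 stuck-at-0, n4 stuck-at-0, n5 stuck-at-1, n6 stuck-at-1, n7 stuck-at-1, n8 stuck-at-0}.
Test 2 (P=0, Q=1, R=1, S=1): fault-free n0=0, n1=0, n2=0, n3=1, n4=1, n5=0, n6=0, n7=0, n8=1 → 1; observed 1. Eliminates n3 stuck-at-0, n4 stuck-at-0, n5 stuck-at-1, n6 stuck-at-1, n7 stuck-at-1, n8 stuck-at-0.
Only n0 stuck-at-1 is consistent with every test.

n0 stuck-at-1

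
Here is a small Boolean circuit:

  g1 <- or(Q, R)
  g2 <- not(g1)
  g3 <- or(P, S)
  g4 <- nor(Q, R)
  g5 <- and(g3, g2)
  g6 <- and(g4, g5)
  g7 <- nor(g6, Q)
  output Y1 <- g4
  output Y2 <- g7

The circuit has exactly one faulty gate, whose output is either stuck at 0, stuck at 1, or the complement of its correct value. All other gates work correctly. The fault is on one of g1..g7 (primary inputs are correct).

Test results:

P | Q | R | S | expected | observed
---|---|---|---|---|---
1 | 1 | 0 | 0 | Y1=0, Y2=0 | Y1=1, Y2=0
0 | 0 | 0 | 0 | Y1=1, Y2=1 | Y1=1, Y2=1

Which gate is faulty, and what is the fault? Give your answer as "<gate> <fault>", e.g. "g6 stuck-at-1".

Fault-free values for test 1 (P=1, Q=1, R=0, S=0): g1=1, g2=0, g3=1, g4=0, g5=0, g6=0, g7=0, giving Y1=0, Y2=0. Observed Y1=1, Y2=0.
Test 1: faults giving observed Y1=1, Y2=0 are {g4 stuck-at-1, g4 inverted output}.
Test 2 (P=0, Q=0, R=0, S=0): fault-free g1=0, g2=1, g3=0, g4=1, g5=0, g6=0, g7=1 → Y1=1, Y2=1; observed Y1=1, Y2=1. Eliminates g4 inverted output.
Only g4 stuck-at-1 is consistent with every test.

g4 stuck-at-1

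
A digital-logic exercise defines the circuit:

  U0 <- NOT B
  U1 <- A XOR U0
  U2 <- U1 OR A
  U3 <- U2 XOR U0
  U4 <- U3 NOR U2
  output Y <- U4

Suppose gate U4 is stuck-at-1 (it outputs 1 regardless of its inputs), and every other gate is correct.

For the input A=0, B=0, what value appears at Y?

Propagate with U4 forced: U0=1, U1=1, U2=1, U3=0, U4=1 [stuck-at-1].
So Y = 1. (Without the fault it would be 0.)

1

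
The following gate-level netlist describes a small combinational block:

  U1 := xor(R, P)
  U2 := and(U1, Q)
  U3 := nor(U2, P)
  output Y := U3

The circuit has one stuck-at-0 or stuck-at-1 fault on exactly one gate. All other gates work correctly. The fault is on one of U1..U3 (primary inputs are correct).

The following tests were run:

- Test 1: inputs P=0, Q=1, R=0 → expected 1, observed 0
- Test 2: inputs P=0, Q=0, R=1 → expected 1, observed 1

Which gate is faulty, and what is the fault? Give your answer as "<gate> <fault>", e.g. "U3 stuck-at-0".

U1 stuck-at-1

Fault-free values for test 1 (P=0, Q=1, R=0): U1=0, U2=0, U3=1, giving Y=1. Observed 0.
Test 1: faults giving observed 0 are {U1 stuck-at-1, U2 stuck-at-1, U3 stuck-at-0}.
Test 2 (P=0, Q=0, R=1): fault-free U1=1, U2=0, U3=1 → 1; observed 1. Eliminates U2 stuck-at-1, U3 stuck-at-0.
Only U1 stuck-at-1 is consistent with every test.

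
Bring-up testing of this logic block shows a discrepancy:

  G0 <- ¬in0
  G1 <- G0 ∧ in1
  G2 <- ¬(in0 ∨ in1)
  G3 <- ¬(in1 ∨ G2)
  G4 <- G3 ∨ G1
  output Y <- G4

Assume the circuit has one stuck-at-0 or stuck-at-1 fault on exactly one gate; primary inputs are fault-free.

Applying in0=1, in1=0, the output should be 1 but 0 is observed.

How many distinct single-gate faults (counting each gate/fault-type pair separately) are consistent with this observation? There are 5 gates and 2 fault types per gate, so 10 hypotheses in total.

Fault-free: G0=0, G1=0, G2=0, G3=1, G4=1 → 1. Observed 0.
  G0 stuck-at-0: output 1 ✗
  G0 stuck-at-1: output 1 ✗
  G1 stuck-at-0: output 1 ✗
  G1 stuck-at-1: output 1 ✗
  G2 stuck-at-0: output 1 ✗
  G2 stuck-at-1: output 0 ✓
  G3 stuck-at-0: output 0 ✓
  G3 stuck-at-1: output 1 ✗
  G4 stuck-at-0: output 0 ✓
  G4 stuck-at-1: output 1 ✗
Consistent faults: {G2 stuck-at-1, G3 stuck-at-0, G4 stuck-at-0} — 3 in all.

3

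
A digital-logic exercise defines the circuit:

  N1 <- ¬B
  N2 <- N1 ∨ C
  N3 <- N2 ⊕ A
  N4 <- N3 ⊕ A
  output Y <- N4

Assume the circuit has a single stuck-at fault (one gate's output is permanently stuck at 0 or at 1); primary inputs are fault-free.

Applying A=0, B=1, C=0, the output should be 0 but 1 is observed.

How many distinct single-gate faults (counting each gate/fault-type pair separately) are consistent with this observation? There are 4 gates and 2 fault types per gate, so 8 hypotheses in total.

4

Fault-free: N1=0, N2=0, N3=0, N4=0 → 0. Observed 1.
  N1 stuck-at-0: output 0 ✗
  N1 stuck-at-1: output 1 ✓
  N2 stuck-at-0: output 0 ✗
  N2 stuck-at-1: output 1 ✓
  N3 stuck-at-0: output 0 ✗
  N3 stuck-at-1: output 1 ✓
  N4 stuck-at-0: output 0 ✗
  N4 stuck-at-1: output 1 ✓
Consistent faults: {N1 stuck-at-1, N2 stuck-at-1, N3 stuck-at-1, N4 stuck-at-1} — 4 in all.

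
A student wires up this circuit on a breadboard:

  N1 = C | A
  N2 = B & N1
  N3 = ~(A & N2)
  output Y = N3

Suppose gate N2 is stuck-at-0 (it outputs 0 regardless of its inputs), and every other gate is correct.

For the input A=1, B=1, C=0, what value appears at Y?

Propagate with N2 forced: N1=1, N2=0 [stuck-at-0], N3=1.
So Y = 1. (Without the fault it would be 0.)

1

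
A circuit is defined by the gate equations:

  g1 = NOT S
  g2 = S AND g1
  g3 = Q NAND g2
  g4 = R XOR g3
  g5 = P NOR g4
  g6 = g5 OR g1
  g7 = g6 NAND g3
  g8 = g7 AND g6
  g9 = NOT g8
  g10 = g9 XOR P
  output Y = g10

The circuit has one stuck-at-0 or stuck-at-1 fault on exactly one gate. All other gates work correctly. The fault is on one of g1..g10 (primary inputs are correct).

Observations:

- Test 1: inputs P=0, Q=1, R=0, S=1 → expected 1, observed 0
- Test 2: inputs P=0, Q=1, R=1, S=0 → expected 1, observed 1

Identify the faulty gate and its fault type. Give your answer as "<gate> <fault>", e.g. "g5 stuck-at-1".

g1 stuck-at-1

Fault-free values for test 1 (P=0, Q=1, R=0, S=1): g1=0, g2=0, g3=1, g4=1, g5=0, g6=0, g7=1, g8=0, g9=1, g10=1, giving Y=1. Observed 0.
Test 1: faults giving observed 0 are {g1 stuck-at-1, g2 stuck-at-1, g3 stuck-at-0, g8 stuck-at-1, g9 stuck-at-0, g10 stuck-at-0}.
Test 2 (P=0, Q=1, R=1, S=0): fault-free g1=1, g2=0, g3=1, g4=0, g5=1, g6=1, g7=0, g8=0, g9=1, g10=1 → 1; observed 1. Eliminates g2 stuck-at-1, g3 stuck-at-0, g8 stuck-at-1, g9 stuck-at-0, g10 stuck-at-0.
Only g1 stuck-at-1 is consistent with every test.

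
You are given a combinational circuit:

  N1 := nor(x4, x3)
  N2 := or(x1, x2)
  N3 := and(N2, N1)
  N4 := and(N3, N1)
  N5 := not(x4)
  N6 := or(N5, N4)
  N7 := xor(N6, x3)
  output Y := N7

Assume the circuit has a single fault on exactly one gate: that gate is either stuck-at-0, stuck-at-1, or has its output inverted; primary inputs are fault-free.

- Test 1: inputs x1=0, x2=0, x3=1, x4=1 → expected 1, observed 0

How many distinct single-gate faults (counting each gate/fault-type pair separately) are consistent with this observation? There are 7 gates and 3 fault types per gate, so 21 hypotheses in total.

Fault-free: N1=0, N2=0, N3=0, N4=0, N5=0, N6=0, N7=1 → 1. Observed 0.
  N1: none of the 3 fault types match ✗
  N2: none of the 3 fault types match ✗
  N3: none of the 3 fault types match ✗
  N4: stuck-at-1, inverted output ✓; others ✗
  N5: stuck-at-1, inverted output ✓; others ✗
  N6: stuck-at-1, inverted output ✓; others ✗
  N7: stuck-at-0, inverted output ✓; others ✗
Consistent faults: {N4 stuck-at-1, N4 inverted output, N5 stuck-at-1, N5 inverted output, N6 stuck-at-1, N6 inverted output, N7 stuck-at-0, N7 inverted output} — 8 in all.

8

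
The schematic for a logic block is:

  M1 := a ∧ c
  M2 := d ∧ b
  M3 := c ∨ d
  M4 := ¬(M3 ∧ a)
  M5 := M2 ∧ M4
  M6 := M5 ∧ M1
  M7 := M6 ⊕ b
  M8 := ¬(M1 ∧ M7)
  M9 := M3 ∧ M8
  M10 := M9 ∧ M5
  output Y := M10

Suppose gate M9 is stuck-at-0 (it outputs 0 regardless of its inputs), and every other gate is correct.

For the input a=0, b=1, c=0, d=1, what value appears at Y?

Propagate with M9 forced: M1=0, M2=1, M3=1, M4=1, M5=1, M6=0, M7=1, M8=1, M9=0 [stuck-at-0], M10=0.
So Y = 0. (Without the fault it would be 1.)

0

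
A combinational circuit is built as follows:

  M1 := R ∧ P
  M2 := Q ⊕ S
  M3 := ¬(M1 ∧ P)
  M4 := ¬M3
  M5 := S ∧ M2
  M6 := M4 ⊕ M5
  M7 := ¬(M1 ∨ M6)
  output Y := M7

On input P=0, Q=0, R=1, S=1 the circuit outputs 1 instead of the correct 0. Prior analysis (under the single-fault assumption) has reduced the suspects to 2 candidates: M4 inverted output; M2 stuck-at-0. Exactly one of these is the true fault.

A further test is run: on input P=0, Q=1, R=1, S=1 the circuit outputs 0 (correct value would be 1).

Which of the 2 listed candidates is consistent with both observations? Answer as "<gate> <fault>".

Evaluate each candidate on input P=0, Q=1, R=1, S=1:
  M4 inverted output: M1=0, M2=0, M3=1, M4=1 [inverted output], M5=0, M6=1, M7=0 → 0 — matches
  M2 stuck-at-0: M1=0, M2=0 [stuck-at-0], M3=1, M4=0, M5=0, M6=0, M7=1 → 1 — eliminated
Only M4 inverted output reproduces the observed 0.

M4 inverted output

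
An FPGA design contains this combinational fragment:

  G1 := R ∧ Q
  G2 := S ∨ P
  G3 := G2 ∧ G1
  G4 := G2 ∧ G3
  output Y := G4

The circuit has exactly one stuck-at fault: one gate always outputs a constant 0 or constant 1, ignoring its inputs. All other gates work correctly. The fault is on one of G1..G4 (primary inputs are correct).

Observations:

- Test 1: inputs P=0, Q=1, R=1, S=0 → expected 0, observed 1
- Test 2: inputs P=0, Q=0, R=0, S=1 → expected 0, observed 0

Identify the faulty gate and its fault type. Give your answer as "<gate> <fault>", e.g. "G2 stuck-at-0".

G2 stuck-at-1

Fault-free values for test 1 (P=0, Q=1, R=1, S=0): G1=1, G2=0, G3=0, G4=0, giving Y=0. Observed 1.
Test 1: faults giving observed 1 are {G2 stuck-at-1, G4 stuck-at-1}.
Test 2 (P=0, Q=0, R=0, S=1): fault-free G1=0, G2=1, G3=0, G4=0 → 0; observed 0. Eliminates G4 stuck-at-1.
Only G2 stuck-at-1 is consistent with every test.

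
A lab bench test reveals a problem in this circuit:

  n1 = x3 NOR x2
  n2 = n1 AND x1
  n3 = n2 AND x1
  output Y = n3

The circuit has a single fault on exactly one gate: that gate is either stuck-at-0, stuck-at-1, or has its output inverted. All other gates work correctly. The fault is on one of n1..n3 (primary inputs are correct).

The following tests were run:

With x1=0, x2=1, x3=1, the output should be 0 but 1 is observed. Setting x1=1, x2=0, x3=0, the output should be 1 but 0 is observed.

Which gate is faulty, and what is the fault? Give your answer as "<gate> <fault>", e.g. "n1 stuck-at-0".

Fault-free values for test 1 (x1=0, x2=1, x3=1): n1=0, n2=0, n3=0, giving Y=0. Observed 1.
Test 1: faults giving observed 1 are {n3 stuck-at-1, n3 inverted output}.
Test 2 (x1=1, x2=0, x3=0): fault-free n1=1, n2=1, n3=1 → 1; observed 0. Eliminates n3 stuck-at-1.
Only n3 inverted output is consistent with every test.

n3 inverted output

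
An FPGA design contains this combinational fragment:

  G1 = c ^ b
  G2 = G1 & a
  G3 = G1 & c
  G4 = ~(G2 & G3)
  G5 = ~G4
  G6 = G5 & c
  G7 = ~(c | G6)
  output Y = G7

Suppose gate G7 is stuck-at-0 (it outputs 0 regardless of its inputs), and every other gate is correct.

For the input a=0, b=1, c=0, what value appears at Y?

0

Propagate with G7 forced: G1=1, G2=0, G3=0, G4=1, G5=0, G6=0, G7=0 [stuck-at-0].
So Y = 0. (Without the fault it would be 1.)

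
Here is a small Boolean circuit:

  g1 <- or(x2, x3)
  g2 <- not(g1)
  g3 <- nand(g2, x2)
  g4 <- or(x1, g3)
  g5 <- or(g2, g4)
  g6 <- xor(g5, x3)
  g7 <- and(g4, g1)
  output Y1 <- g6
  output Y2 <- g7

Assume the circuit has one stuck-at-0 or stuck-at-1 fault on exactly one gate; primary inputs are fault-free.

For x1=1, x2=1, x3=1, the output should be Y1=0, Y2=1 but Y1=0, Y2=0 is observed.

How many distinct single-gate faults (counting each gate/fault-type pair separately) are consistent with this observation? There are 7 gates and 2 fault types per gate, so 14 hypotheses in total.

2

Fault-free: g1=1, g2=0, g3=1, g4=1, g5=1, g6=0, g7=1 → Y1=0, Y2=1. Observed Y1=0, Y2=0.
  g1 stuck-at-0: output Y1=0, Y2=0 ✓
  g1 stuck-at-1: output Y1=0, Y2=1 ✗
  g2 stuck-at-0: output Y1=0, Y2=1 ✗
  g2 stuck-at-1: output Y1=0, Y2=1 ✗
  g3 stuck-at-0: output Y1=0, Y2=1 ✗
  g3 stuck-at-1: output Y1=0, Y2=1 ✗
  g4 stuck-at-0: output Y1=1, Y2=0 ✗
  g4 stuck-at-1: output Y1=0, Y2=1 ✗
  g5 stuck-at-0: output Y1=1, Y2=1 ✗
  g5 stuck-at-1: output Y1=0, Y2=1 ✗
  g6 stuck-at-0: output Y1=0, Y2=1 ✗
  g6 stuck-at-1: output Y1=1, Y2=1 ✗
  g7 stuck-at-0: output Y1=0, Y2=0 ✓
  g7 stuck-at-1: output Y1=0, Y2=1 ✗
Consistent faults: {g1 stuck-at-0, g7 stuck-at-0} — 2 in all.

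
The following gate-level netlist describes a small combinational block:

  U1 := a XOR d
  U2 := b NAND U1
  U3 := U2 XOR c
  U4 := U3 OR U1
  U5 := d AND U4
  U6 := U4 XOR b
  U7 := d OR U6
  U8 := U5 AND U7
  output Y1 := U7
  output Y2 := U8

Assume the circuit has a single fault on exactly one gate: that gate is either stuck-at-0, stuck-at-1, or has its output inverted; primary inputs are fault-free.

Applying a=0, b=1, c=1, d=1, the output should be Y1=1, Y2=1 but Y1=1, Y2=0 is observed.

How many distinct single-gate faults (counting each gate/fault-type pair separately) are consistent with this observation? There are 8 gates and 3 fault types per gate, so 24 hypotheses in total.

Fault-free: U1=1, U2=0, U3=1, U4=1, U5=1, U6=0, U7=1, U8=1 → Y1=1, Y2=1. Observed Y1=1, Y2=0.
  U1: stuck-at-0, inverted output ✓; others ✗
  U2: none of the 3 fault types match ✗
  U3: none of the 3 fault types match ✗
  U4: stuck-at-0, inverted output ✓; others ✗
  U5: stuck-at-0, inverted output ✓; others ✗
  U6: none of the 3 fault types match ✗
  U7: none of the 3 fault types match ✗
  U8: stuck-at-0, inverted output ✓; others ✗
Consistent faults: {U1 stuck-at-0, U1 inverted output, U4 stuck-at-0, U4 inverted output, U5 stuck-at-0, U5 inverted output, U8 stuck-at-0, U8 inverted output} — 8 in all.

8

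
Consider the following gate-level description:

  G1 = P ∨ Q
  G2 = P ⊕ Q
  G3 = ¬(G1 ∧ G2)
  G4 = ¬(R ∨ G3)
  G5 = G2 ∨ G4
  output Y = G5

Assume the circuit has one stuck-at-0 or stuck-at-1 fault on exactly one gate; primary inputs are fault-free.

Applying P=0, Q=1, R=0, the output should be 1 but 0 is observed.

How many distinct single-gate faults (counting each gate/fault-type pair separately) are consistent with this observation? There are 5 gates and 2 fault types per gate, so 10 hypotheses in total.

Fault-free: G1=1, G2=1, G3=0, G4=1, G5=1 → 1. Observed 0.
  G1 stuck-at-0: output 1 ✗
  G1 stuck-at-1: output 1 ✗
  G2 stuck-at-0: output 0 ✓
  G2 stuck-at-1: output 1 ✗
  G3 stuck-at-0: output 1 ✗
  G3 stuck-at-1: output 1 ✗
  G4 stuck-at-0: output 1 ✗
  G4 stuck-at-1: output 1 ✗
  G5 stuck-at-0: output 0 ✓
  G5 stuck-at-1: output 1 ✗
Consistent faults: {G2 stuck-at-0, G5 stuck-at-0} — 2 in all.

2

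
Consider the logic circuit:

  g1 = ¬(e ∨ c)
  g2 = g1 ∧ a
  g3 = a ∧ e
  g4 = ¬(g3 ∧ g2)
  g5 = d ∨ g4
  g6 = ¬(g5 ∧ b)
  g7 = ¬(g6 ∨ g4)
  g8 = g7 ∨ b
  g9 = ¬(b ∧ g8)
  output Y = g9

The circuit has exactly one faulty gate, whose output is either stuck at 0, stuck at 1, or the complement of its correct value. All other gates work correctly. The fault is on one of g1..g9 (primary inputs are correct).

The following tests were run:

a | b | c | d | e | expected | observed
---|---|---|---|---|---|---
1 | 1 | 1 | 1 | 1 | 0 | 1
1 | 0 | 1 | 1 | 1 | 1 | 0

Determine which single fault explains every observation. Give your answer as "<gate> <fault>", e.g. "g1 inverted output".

g9 inverted output

Fault-free values for test 1 (a=1, b=1, c=1, d=1, e=1): g1=0, g2=0, g3=1, g4=1, g5=1, g6=0, g7=0, g8=1, g9=0, giving Y=0. Observed 1.
Test 1: faults giving observed 1 are {g8 stuck-at-0, g8 inverted output, g9 stuck-at-1, g9 inverted output}.
Test 2 (a=1, b=0, c=1, d=1, e=1): fault-free g1=0, g2=0, g3=1, g4=1, g5=1, g6=1, g7=0, g8=0, g9=1 → 1; observed 0. Eliminates g8 stuck-at-0, g8 inverted output, g9 stuck-at-1.
Only g9 inverted output is consistent with every test.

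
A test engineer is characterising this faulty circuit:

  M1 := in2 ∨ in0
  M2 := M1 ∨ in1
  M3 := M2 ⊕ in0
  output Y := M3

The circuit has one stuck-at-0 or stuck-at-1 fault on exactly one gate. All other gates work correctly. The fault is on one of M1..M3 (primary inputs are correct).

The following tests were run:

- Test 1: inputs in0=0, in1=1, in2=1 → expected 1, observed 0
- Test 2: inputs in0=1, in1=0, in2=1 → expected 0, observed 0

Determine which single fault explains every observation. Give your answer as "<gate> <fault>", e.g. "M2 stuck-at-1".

Fault-free values for test 1 (in0=0, in1=1, in2=1): M1=1, M2=1, M3=1, giving Y=1. Observed 0.
Test 1: faults giving observed 0 are {M2 stuck-at-0, M3 stuck-at-0}.
Test 2 (in0=1, in1=0, in2=1): fault-free M1=1, M2=1, M3=0 → 0; observed 0. Eliminates M2 stuck-at-0.
Only M3 stuck-at-0 is consistent with every test.

M3 stuck-at-0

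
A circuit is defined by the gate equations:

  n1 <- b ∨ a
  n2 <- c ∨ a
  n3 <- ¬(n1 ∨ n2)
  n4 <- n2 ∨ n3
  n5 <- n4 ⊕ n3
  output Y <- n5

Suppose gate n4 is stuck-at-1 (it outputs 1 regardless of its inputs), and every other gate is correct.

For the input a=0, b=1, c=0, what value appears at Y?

Propagate with n4 forced: n1=1, n2=0, n3=0, n4=1 [stuck-at-1], n5=1.
So Y = 1. (Without the fault it would be 0.)

1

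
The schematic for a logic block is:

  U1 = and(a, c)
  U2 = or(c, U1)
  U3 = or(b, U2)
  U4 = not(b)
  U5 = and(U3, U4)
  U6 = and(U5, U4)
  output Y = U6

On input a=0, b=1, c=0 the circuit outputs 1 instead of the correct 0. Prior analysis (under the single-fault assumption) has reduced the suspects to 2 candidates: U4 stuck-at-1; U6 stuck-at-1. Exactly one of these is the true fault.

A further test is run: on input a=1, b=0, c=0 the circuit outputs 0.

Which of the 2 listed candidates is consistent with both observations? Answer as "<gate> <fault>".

U4 stuck-at-1

Evaluate each candidate on input a=1, b=0, c=0:
  U4 stuck-at-1: U1=0, U2=0, U3=0, U4=1 [stuck-at-1], U5=0, U6=0 → 0 — matches
  U6 stuck-at-1: U1=0, U2=0, U3=0, U4=1, U5=0, U6=1 [stuck-at-1] → 1 — eliminated
Only U4 stuck-at-1 reproduces the observed 0.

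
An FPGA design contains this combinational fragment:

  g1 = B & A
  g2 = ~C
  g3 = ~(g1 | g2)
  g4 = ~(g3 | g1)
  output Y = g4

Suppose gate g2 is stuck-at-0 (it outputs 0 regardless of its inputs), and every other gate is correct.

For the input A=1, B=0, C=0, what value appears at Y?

Propagate with g2 forced: g1=0, g2=0 [stuck-at-0], g3=1, g4=0.
So Y = 0. (Without the fault it would be 1.)

0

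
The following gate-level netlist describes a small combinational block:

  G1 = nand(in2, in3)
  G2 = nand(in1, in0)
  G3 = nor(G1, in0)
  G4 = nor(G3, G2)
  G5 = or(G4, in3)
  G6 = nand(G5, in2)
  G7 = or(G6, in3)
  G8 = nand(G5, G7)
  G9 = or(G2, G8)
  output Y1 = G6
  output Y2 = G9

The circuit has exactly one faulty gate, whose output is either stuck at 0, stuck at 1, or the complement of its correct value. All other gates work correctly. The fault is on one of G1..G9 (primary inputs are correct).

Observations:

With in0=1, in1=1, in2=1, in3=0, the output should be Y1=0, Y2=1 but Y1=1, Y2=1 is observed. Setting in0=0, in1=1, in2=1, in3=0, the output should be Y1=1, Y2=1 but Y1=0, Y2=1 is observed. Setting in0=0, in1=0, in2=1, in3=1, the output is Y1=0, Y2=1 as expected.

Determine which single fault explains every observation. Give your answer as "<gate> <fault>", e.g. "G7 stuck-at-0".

Fault-free values for test 1 (in0=1, in1=1, in2=1, in3=0): G1=1, G2=0, G3=0, G4=1, G5=1, G6=0, G7=0, G8=1, G9=1, giving Y1=0, Y2=1. Observed Y1=1, Y2=1.
Test 1: faults giving observed Y1=1, Y2=1 are {G2 stuck-at-1, G2 inverted output, G3 stuck-at-1, G3 inverted output, G4 stuck-at-0, G4 inverted output, G5 stuck-at-0, G5 inverted output}.
Test 2 (in0=0, in1=1, in2=1, in3=0): fault-free G1=1, G2=1, G3=0, G4=0, G5=0, G6=1, G7=1, G8=1, G9=1 → Y1=1, Y2=1; observed Y1=0, Y2=1. Eliminates G2 stuck-at-1, G3 stuck-at-1, G3 inverted output, G4 stuck-at-0, G5 stuck-at-0.
Test 3 (in0=0, in1=0, in2=1, in3=1): fault-free G1=0, G2=1, G3=1, G4=0, G5=1, G6=0, G7=1, G8=0, G9=1 → Y1=0, Y2=1; observed Y1=0, Y2=1. Eliminates G2 inverted output, G5 inverted output.
Only G4 inverted output is consistent with every test.

G4 inverted output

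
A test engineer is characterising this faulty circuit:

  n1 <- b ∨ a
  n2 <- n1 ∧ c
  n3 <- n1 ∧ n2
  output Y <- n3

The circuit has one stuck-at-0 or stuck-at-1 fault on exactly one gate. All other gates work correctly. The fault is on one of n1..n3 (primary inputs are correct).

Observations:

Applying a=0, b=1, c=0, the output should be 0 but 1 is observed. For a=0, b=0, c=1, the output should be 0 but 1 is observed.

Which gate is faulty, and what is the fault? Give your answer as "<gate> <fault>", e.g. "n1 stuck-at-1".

n3 stuck-at-1

Fault-free values for test 1 (a=0, b=1, c=0): n1=1, n2=0, n3=0, giving Y=0. Observed 1.
Test 1: faults giving observed 1 are {n2 stuck-at-1, n3 stuck-at-1}.
Test 2 (a=0, b=0, c=1): fault-free n1=0, n2=0, n3=0 → 0; observed 1. Eliminates n2 stuck-at-1.
Only n3 stuck-at-1 is consistent with every test.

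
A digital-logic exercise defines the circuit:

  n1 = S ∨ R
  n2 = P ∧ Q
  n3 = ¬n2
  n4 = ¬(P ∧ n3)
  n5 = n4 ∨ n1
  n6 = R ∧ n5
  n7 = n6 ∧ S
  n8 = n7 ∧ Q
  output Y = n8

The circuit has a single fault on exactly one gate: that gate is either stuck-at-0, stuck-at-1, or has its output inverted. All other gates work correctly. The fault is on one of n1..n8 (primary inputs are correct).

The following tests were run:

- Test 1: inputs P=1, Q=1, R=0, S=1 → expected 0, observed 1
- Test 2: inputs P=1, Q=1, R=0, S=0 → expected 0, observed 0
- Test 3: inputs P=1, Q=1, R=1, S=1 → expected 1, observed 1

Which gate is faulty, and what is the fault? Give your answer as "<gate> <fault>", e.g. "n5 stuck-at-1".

Fault-free values for test 1 (P=1, Q=1, R=0, S=1): n1=1, n2=1, n3=0, n4=1, n5=1, n6=0, n7=0, n8=0, giving Y=0. Observed 1.
Test 1: faults giving observed 1 are {n6 stuck-at-1, n6 inverted output, n7 stuck-at-1, n7 inverted output, n8 stuck-at-1, n8 inverted output}.
Test 2 (P=1, Q=1, R=0, S=0): fault-free n1=0, n2=1, n3=0, n4=1, n5=1, n6=0, n7=0, n8=0 → 0; observed 0. Eliminates n7 stuck-at-1, n7 inverted output, n8 stuck-at-1, n8 inverted output.
Test 3 (P=1, Q=1, R=1, S=1): fault-free n1=1, n2=1, n3=0, n4=1, n5=1, n6=1, n7=1, n8=1 → 1; observed 1. Eliminates n6 inverted output.
Only n6 stuck-at-1 is consistent with every test.

n6 stuck-at-1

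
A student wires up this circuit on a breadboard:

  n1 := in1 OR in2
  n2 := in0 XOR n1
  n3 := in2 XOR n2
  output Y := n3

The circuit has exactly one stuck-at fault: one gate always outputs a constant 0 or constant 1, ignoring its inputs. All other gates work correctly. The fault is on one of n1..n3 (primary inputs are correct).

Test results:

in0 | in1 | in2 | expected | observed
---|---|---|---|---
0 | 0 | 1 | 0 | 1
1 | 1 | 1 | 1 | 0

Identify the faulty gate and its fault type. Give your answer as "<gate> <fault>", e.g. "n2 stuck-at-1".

Fault-free values for test 1 (in0=0, in1=0, in2=1): n1=1, n2=1, n3=0, giving Y=0. Observed 1.
Test 1: faults giving observed 1 are {n1 stuck-at-0, n2 stuck-at-0, n3 stuck-at-1}.
Test 2 (in0=1, in1=1, in2=1): fault-free n1=1, n2=0, n3=1 → 1; observed 0. Eliminates n2 stuck-at-0, n3 stuck-at-1.
Only n1 stuck-at-0 is consistent with every test.

n1 stuck-at-0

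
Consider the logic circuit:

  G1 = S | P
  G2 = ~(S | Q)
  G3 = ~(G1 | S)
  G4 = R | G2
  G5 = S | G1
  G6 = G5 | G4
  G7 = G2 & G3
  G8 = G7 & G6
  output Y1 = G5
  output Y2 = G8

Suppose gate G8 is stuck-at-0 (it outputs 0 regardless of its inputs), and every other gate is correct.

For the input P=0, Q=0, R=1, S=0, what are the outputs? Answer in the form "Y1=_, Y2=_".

Propagate with G8 forced: G1=0, G2=1, G3=1, G4=1, G5=0, G6=1, G7=1, G8=0 [stuck-at-0].
So the outputs are Y1=0, Y2=0. (Without the fault they would be Y1=0, Y2=1.)

Y1=0, Y2=0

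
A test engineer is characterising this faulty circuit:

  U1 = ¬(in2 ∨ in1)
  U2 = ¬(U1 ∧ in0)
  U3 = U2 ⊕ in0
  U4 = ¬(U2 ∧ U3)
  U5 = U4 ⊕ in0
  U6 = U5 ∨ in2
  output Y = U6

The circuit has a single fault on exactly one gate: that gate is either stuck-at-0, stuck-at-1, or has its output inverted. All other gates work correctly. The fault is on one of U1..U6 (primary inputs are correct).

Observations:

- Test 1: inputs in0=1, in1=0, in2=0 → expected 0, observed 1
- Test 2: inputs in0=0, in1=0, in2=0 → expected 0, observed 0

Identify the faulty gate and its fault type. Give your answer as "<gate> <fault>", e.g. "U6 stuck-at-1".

Fault-free values for test 1 (in0=1, in1=0, in2=0): U1=1, U2=0, U3=1, U4=1, U5=0, U6=0, giving Y=0. Observed 1.
Test 1: faults giving observed 1 are {U4 stuck-at-0, U4 inverted output, U5 stuck-at-1, U5 inverted output, U6 stuck-at-1, U6 inverted output}.
Test 2 (in0=0, in1=0, in2=0): fault-free U1=1, U2=1, U3=1, U4=0, U5=0, U6=0 → 0; observed 0. Eliminates U4 inverted output, U5 stuck-at-1, U5 inverted output, U6 stuck-at-1, U6 inverted output.
Only U4 stuck-at-0 is consistent with every test.

U4 stuck-at-0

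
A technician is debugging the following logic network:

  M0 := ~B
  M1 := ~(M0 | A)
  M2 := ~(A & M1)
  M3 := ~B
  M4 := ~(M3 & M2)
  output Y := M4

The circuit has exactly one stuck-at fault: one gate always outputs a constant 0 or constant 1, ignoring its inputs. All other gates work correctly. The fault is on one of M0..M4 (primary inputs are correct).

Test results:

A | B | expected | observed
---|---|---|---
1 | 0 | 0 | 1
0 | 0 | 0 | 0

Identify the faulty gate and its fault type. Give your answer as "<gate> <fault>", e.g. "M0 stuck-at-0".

M1 stuck-at-1

Fault-free values for test 1 (A=1, B=0): M0=1, M1=0, M2=1, M3=1, M4=0, giving Y=0. Observed 1.
Test 1: faults giving observed 1 are {M1 stuck-at-1, M2 stuck-at-0, M3 stuck-at-0, M4 stuck-at-1}.
Test 2 (A=0, B=0): fault-free M0=1, M1=0, M2=1, M3=1, M4=0 → 0; observed 0. Eliminates M2 stuck-at-0, M3 stuck-at-0, M4 stuck-at-1.
Only M1 stuck-at-1 is consistent with every test.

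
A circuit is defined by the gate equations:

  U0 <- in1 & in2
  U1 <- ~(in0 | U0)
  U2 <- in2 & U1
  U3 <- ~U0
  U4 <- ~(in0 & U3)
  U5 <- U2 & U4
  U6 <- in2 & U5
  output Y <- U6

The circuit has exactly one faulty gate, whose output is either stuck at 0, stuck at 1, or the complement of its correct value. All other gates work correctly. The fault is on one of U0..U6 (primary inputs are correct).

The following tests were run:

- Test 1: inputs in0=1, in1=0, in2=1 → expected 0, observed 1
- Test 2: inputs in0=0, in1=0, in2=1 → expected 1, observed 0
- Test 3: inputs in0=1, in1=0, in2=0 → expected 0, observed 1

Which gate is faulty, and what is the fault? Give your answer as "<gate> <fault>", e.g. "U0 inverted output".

U6 inverted output

Fault-free values for test 1 (in0=1, in1=0, in2=1): U0=0, U1=0, U2=0, U3=1, U4=0, U5=0, U6=0, giving Y=0. Observed 1.
Test 1: faults giving observed 1 are {U5 stuck-at-1, U5 inverted output, U6 stuck-at-1, U6 inverted output}.
Test 2 (in0=0, in1=0, in2=1): fault-free U0=0, U1=1, U2=1, U3=1, U4=1, U5=1, U6=1 → 1; observed 0. Eliminates U5 stuck-at-1, U6 stuck-at-1.
Test 3 (in0=1, in1=0, in2=0): fault-free U0=0, U1=0, U2=0, U3=1, U4=0, U5=0, U6=0 → 0; observed 1. Eliminates U5 inverted output.
Only U6 inverted output is consistent with every test.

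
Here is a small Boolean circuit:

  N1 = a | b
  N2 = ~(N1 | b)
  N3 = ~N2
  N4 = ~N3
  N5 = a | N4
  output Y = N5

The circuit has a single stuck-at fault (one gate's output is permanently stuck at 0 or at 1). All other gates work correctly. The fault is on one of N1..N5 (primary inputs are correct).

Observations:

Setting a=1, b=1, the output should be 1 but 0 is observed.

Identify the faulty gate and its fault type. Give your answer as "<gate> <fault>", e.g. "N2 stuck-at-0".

N5 stuck-at-0

Fault-free values for test 1 (a=1, b=1): N1=1, N2=0, N3=1, N4=0, N5=1, giving Y=1. Observed 0.
Test 1: faults giving observed 0 are {N5 stuck-at-0}.
Only N5 stuck-at-0 is consistent with every test.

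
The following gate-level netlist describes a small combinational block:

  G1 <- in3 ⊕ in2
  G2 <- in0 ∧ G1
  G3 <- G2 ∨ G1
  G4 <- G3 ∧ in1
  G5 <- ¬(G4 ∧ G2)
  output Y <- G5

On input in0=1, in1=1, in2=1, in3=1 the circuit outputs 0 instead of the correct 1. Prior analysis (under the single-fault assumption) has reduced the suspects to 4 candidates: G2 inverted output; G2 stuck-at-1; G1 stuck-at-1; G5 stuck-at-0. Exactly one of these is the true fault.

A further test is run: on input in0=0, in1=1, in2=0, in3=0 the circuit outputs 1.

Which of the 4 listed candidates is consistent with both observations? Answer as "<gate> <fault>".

Evaluate each candidate on input in0=0, in1=1, in2=0, in3=0:
  G2 inverted output: G1=0, G2=1 [inverted output], G3=1, G4=1, G5=0 → 0 — eliminated
  G2 stuck-at-1: G1=0, G2=1 [stuck-at-1], G3=1, G4=1, G5=0 → 0 — eliminated
  G1 stuck-at-1: G1=1 [stuck-at-1], G2=0, G3=1, G4=1, G5=1 → 1 — matches
  G5 stuck-at-0: G1=0, G2=0, G3=0, G4=0, G5=0 [stuck-at-0] → 0 — eliminated
Only G1 stuck-at-1 reproduces the observed 1.

G1 stuck-at-1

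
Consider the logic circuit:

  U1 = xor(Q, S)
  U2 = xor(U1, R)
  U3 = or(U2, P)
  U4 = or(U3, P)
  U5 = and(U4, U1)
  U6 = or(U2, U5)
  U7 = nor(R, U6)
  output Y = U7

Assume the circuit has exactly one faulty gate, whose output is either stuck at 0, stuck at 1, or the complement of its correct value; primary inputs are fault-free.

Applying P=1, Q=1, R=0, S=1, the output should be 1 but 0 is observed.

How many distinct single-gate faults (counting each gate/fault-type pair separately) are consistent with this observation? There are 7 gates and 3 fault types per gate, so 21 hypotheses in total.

Fault-free: U1=0, U2=0, U3=1, U4=1, U5=0, U6=0, U7=1 → 1. Observed 0.
  U1: stuck-at-1, inverted output ✓; others ✗
  U2: stuck-at-1, inverted output ✓; others ✗
  U3: none of the 3 fault types match ✗
  U4: none of the 3 fault types match ✗
  U5: stuck-at-1, inverted output ✓; others ✗
  U6: stuck-at-1, inverted output ✓; others ✗
  U7: stuck-at-0, inverted output ✓; others ✗
Consistent faults: {U1 stuck-at-1, U1 inverted output, U2 stuck-at-1, U2 inverted output, U5 stuck-at-1, U5 inverted output, U6 stuck-at-1, U6 inverted output, U7 stuck-at-0, U7 inverted output} — 10 in all.

10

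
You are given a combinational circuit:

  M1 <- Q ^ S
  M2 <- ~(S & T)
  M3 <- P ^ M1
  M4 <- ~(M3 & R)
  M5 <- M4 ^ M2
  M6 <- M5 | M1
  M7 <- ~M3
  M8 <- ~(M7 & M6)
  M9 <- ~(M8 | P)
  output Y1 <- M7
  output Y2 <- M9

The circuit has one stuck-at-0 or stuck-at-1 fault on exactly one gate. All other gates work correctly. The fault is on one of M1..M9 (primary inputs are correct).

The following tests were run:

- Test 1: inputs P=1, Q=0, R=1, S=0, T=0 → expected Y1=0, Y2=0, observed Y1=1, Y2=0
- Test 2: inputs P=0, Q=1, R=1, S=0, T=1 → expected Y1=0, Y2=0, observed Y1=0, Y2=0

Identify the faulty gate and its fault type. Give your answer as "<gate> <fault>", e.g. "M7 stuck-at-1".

Fault-free values for test 1 (P=1, Q=0, R=1, S=0, T=0): M1=0, M2=1, M3=1, M4=0, M5=1, M6=1, M7=0, M8=1, M9=0, giving Y1=0, Y2=0. Observed Y1=1, Y2=0.
Test 1: faults giving observed Y1=1, Y2=0 are {M1 stuck-at-1, M3 stuck-at-0, M7 stuck-at-1}.
Test 2 (P=0, Q=1, R=1, S=0, T=1): fault-free M1=1, M2=1, M3=1, M4=0, M5=1, M6=1, M7=0, M8=1, M9=0 → Y1=0, Y2=0; observed Y1=0, Y2=0. Eliminates M3 stuck-at-0, M7 stuck-at-1.
Only M1 stuck-at-1 is consistent with every test.

M1 stuck-at-1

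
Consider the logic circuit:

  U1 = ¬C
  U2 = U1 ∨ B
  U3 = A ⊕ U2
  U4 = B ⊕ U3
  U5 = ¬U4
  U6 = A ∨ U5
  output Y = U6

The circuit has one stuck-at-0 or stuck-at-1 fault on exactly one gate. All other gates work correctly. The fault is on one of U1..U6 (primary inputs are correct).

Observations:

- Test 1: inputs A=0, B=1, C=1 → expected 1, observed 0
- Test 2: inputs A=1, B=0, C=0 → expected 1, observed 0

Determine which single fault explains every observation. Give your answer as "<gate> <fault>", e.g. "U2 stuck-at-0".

U6 stuck-at-0

Fault-free values for test 1 (A=0, B=1, C=1): U1=0, U2=1, U3=1, U4=0, U5=1, U6=1, giving Y=1. Observed 0.
Test 1: faults giving observed 0 are {U2 stuck-at-0, U3 stuck-at-0, U4 stuck-at-1, U5 stuck-at-0, U6 stuck-at-0}.
Test 2 (A=1, B=0, C=0): fault-free U1=1, U2=1, U3=0, U4=0, U5=1, U6=1 → 1; observed 0. Eliminates U2 stuck-at-0, U3 stuck-at-0, U4 stuck-at-1, U5 stuck-at-0.
Only U6 stuck-at-0 is consistent with every test.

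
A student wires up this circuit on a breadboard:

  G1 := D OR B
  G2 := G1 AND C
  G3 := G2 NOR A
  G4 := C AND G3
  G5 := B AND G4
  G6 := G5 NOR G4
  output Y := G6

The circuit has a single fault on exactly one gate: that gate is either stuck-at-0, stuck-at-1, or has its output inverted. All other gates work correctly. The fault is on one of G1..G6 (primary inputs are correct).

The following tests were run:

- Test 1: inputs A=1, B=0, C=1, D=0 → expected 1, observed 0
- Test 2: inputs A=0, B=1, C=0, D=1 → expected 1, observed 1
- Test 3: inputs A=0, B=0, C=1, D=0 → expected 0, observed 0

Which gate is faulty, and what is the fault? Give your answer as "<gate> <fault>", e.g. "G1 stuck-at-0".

G3 stuck-at-1

Fault-free values for test 1 (A=1, B=0, C=1, D=0): G1=0, G2=0, G3=0, G4=0, G5=0, G6=1, giving Y=1. Observed 0.
Test 1: faults giving observed 0 are {G3 stuck-at-1, G3 inverted output, G4 stuck-at-1, G4 inverted output, G5 stuck-at-1, G5 inverted output, G6 stuck-at-0, G6 inverted output}.
Test 2 (A=0, B=1, C=0, D=1): fault-free G1=1, G2=0, G3=1, G4=0, G5=0, G6=1 → 1; observed 1. Eliminates G4 stuck-at-1, G4 inverted output, G5 stuck-at-1, G5 inverted output, G6 stuck-at-0, G6 inverted output.
Test 3 (A=0, B=0, C=1, D=0): fault-free G1=0, G2=0, G3=1, G4=1, G5=0, G6=0 → 0; observed 0. Eliminates G3 inverted output.
Only G3 stuck-at-1 is consistent with every test.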